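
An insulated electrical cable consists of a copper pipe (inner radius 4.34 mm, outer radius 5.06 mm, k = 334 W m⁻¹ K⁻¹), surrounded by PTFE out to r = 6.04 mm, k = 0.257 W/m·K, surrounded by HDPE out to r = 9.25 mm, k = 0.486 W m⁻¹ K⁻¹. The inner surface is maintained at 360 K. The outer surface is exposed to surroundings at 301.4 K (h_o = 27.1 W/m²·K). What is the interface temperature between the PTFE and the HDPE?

T = 352.7 K

Resistance network (inner→outer):
  R'_copper = ln(0.00506/0.00434)/(2πk) = 0.1535/(2π·334) = 7.314×10^-5 m·K/W
  R'_PTFE = ln(0.00604/0.00506)/(2πk) = 0.1770/(2π·0.257) = 0.1096 m·K/W
  R'_HDPE = ln(0.00925/0.00604)/(2πk) = 0.4262/(2π·0.486) = 0.1396 m·K/W
  R'_conv,out = 1/(2πr h) = 1/(2π·0.00925·27.1) = 0.6349 m·K/W
ΣR = 7.314×10^-5 + 0.1096 + 0.1396 + 0.6349 = 0.8842 m·K/W
Q' = ΔT/ΣR = (360 K − 301.4 K)/0.8842 = 66.27 W/m
From the inner boundary to the PTFE/HDPE interface, ΣR_partial = 0.1097 m·K/W.
T_interface = T_in − Q'·ΣR_partial = 360 K − (66.27)(0.1097) = 352.7 K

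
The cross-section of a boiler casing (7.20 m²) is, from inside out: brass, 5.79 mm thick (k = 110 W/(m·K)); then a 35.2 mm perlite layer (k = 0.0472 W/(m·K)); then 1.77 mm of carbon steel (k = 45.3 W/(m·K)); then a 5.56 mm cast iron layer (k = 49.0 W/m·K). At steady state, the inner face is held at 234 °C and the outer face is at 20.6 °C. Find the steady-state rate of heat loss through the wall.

Q = 2.06 kW

Treat each layer as a resistance in series:
  R_brass = L/(kA) = 0.00579/(110·7.20) = 7.311×10^-6 K/W
  R_perlite = L/(kA) = 0.0352/(0.0472·7.20) = 0.1036 K/W
  R_carbon steel = L/(kA) = 0.00177/(45.3·7.20) = 5.427×10^-6 K/W
  R_cast iron = L/(kA) = 0.00556/(49.0·7.20) = 1.576×10^-5 K/W
ΣR = 7.311×10^-6 + 0.1036 + 5.427×10^-6 + 1.576×10^-5 = 0.1036 K/W
Q = ΔT/ΣR = (234 °C − 20.6 °C)/0.1036 = 2060 W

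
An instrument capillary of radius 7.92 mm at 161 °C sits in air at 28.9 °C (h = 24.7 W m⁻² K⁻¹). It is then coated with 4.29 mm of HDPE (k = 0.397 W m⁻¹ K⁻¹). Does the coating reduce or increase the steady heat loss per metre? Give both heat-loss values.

increases: 162 → 188 W/m

Critical radius for a cylinder: r_cr = k/h = 0.0161 m = 1.61 cm.
Outer radius after coating: r₂ = 0.00792 + 0.00429 = 0.01221 m.
Since r₁ < r_cr and r₂ ≤ r_cr, the coating moves toward the maximum at r_cr — heat loss rises.
Bare: R = 1/(2πr₁h) = 0.8136 m·K/W; Q = 132.1/0.8136 = 162 W/m.
Coated: R = R_cond + R_conv = 0.7013 m·K/W; Q = 132.1/0.7013 = 188 W/m.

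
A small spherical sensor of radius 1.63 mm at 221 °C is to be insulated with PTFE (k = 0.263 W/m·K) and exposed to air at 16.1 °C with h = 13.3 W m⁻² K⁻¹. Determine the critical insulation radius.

r_cr = 3.95 cm

For a sphere, r_cr = 2k_ins/h = 2·0.263/13.3 = 0.0395 m = 3.95 cm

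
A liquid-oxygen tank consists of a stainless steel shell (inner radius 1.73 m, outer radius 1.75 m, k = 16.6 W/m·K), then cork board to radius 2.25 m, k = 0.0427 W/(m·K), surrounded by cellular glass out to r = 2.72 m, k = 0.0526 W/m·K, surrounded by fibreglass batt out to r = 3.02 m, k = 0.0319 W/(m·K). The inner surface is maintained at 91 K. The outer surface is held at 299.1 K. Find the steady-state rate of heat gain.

Q = 469 W

Resistance network (inner→outer):
  R_stainless steel = (1/1.73 − 1/1.75)/(4πk) = 0.006606/(4π·16.6) = 3.167×10^-5 K/W
  R_cork board = (1/1.75 − 1/2.25)/(4πk) = 0.1270/(4π·0.0427) = 0.2367 K/W
  R_cellular glass = (1/2.25 − 1/2.72)/(4πk) = 0.07680/(4π·0.0526) = 0.1162 K/W
  R_fibreglass batt = (1/2.72 − 1/3.02)/(4πk) = 0.03652/(4π·0.0319) = 0.09111 K/W
ΣR = 3.167×10^-5 + 0.2367 + 0.1162 + 0.09111 = 0.4440 K/W
Q = ΔT/ΣR = (91 K − 299.1 K)/0.4440 = -469 W
(Negative Q ⇒ heat flows inward; heat gain = 469 W.)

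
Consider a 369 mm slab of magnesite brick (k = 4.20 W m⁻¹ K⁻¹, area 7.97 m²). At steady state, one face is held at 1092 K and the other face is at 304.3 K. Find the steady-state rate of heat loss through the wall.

Q = 71.5 kW

Q = kA·ΔT/L = 4.20 × 7.97 × |1092 K − 304.3 K| / 0.369 = 71500 W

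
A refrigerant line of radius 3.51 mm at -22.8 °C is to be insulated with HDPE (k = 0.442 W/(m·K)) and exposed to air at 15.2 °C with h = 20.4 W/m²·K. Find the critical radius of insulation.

r_cr = 2.17 cm

For a cylinder, r_cr = k_ins/h = 0.442/20.4 = 0.0217 m = 2.17 cm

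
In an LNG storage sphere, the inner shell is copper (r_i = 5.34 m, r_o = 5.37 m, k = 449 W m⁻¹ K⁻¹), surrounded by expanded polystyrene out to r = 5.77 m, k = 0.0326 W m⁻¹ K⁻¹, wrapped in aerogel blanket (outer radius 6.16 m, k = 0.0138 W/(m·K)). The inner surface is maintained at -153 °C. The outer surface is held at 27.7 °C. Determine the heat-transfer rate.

Q = 1910 W

Series thermal resistances, inner to outer:
  R_copper = (1/5.34 − 1/5.37)/(4πk) = 0.001046/(4π·449) = 1.854×10^-7 K/W
  R_expanded polystyrene = (1/5.37 − 1/5.77)/(4πk) = 0.01291/(4π·0.0326) = 0.03151 K/W
  R_aerogel blanket = (1/5.77 − 1/6.16)/(4πk) = 0.01097/(4π·0.0138) = 0.06327 K/W
ΣR = 1.854×10^-7 + 0.03151 + 0.06327 = 0.09478 K/W
Q = ΔT/ΣR = (-153 °C − 27.7 °C)/0.09478 = -1910 W
(Negative Q ⇒ heat flows inward; heat gain = 1910 W.)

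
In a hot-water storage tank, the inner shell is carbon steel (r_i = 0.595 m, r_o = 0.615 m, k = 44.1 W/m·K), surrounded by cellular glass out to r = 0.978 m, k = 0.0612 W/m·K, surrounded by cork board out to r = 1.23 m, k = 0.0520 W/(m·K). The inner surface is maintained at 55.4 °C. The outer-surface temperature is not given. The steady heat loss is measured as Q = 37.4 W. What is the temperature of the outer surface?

Sum the resistances:
  R_carbon steel = (1/0.595 − 1/0.615)/(4πk) = 0.05466/(4π·44.1) = 9.863×10^-5 K/W
  R_cellular glass = (1/0.615 − 1/0.978)/(4πk) = 0.6035/(4π·0.0612) = 0.7848 K/W
  R_cork board = (1/0.978 − 1/1.23)/(4πk) = 0.2095/(4π·0.0520) = 0.3206 K/W
ΣR = 1.105 K/W
ΔT = Q·ΣR = 37.4 × 1.105 = 41.33 K
Heat flows outward, so T_out = T_in − ΔT = 55.4 − 41.33 = 14.1 °C

T_out = 14.1 °C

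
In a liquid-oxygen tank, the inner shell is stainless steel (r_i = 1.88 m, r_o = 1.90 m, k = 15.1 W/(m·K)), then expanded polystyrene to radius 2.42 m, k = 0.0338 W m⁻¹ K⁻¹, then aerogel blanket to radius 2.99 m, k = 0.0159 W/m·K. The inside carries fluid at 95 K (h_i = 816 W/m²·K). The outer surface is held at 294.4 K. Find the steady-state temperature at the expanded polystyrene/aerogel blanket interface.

T = 175.4 K

Series thermal resistances, inner to outer:
  R_conv,in = 1/(4πr²h) = 1/(4π·1.88²·816) = 2.759×10^-5 K/W
  R_stainless steel = (1/1.88 − 1/1.90)/(4πk) = 0.005599/(4π·15.1) = 2.951×10^-5 K/W
  R_expanded polystyrene = (1/1.90 − 1/2.42)/(4πk) = 0.1131/(4π·0.0338) = 0.2663 K/W
  R_aerogel blanket = (1/2.42 − 1/2.99)/(4πk) = 0.07877/(4π·0.0159) = 0.3943 K/W
ΣR = 2.759×10^-5 + 2.951×10^-5 + 0.2663 + 0.3943 = 0.6607 K/W
Q = ΔT/ΣR = (95 K − 294.4 K)/0.6607 = -301.8 W
From the inner boundary to the expanded polystyrene/aerogel blanket interface, ΣR_partial = 0.2664 K/W.
T_interface = T_in − Q·ΣR_partial = 95 K − (-301.8)(0.2664) = 175.4 K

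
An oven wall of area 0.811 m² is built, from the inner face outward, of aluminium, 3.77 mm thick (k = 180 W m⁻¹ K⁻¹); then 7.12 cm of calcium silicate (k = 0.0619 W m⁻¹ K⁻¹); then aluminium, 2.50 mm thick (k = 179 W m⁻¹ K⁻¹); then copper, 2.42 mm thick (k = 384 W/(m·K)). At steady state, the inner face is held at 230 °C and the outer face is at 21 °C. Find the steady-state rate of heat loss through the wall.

Series thermal resistances, inner to outer:
  R_aluminium = L/(kA) = 0.00377/(180·0.811) = 2.583×10^-5 K/W
  R_calcium silicate = L/(kA) = 0.0712/(0.0619·0.811) = 1.418 K/W
  R_aluminium = L/(kA) = 0.00250/(179·0.811) = 1.722×10^-5 K/W
  R_copper = L/(kA) = 0.00242/(384·0.811) = 7.771×10^-6 K/W
ΣR = 2.583×10^-5 + 1.418 + 1.722×10^-5 + 7.771×10^-6 = 1.418 K/W
Q = ΔT/ΣR = (230 °C − 21 °C)/1.418 = 147 W

Q = 147 W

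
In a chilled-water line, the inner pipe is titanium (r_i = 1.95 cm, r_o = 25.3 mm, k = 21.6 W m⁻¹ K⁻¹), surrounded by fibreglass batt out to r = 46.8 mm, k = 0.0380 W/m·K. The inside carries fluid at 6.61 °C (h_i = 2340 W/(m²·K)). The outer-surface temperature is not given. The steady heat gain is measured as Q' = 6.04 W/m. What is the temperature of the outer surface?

Sum the resistances:
  R'_conv,in = 1/(2πr h) = 1/(2π·0.0195·2340) = 0.003488 m·K/W
  R'_titanium = ln(0.0253/0.0195)/(2πk) = 0.2604/(2π·21.6) = 0.001919 m·K/W
  R'_fibreglass batt = ln(0.0468/0.0253)/(2πk) = 0.6151/(2π·0.0380) = 2.576 m·K/W
ΣR = 2.582 m·K/W
ΔT = Q'·ΣR = 6.04 × 2.582 = 15.60 K
Heat flows inward, so T_out = T_in + ΔT = 6.61 + 15.60 = 22.2 °C

T_out = 22.2 °C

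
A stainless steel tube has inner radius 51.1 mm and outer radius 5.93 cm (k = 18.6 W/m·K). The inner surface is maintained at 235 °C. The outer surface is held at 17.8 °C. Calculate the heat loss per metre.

Q' = 171 kW/m

Q' = 2πk·ΔT/ln(r₂/r₁) = 2π × 18.6 × 217.2 / ln(0.0593/0.0511) = 1.71×10^5 W/m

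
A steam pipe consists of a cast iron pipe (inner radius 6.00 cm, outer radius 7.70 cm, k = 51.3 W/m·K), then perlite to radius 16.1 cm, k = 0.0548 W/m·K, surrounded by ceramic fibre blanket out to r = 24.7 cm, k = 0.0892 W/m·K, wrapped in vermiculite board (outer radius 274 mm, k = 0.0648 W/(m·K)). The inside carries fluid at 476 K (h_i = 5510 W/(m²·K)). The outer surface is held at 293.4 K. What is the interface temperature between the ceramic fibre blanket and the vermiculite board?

T = 308.1 K

Treat each layer as a resistance in series:
  R'_conv,in = 1/(2πr h) = 1/(2π·0.0600·5510) = 4.814×10^-4 m·K/W
  R'_cast iron = ln(0.0770/0.0600)/(2πk) = 0.2495/(2π·51.3) = 7.739×10^-4 m·K/W
  R'_perlite = ln(0.161/0.0770)/(2πk) = 0.7376/(2π·0.0548) = 2.142 m·K/W
  R'_ceramic fibre blanket = ln(0.247/0.161)/(2πk) = 0.4280/(2π·0.0892) = 0.7636 m·K/W
  R'_vermiculite board = ln(0.274/0.247)/(2πk) = 0.1037/(2π·0.0648) = 0.2548 m·K/W
ΣR = 4.814×10^-4 + 7.739×10^-4 + 2.142 + 0.7636 + 0.2548 = 3.162 m·K/W
Q' = ΔT/ΣR = (476 K − 293.4 K)/3.162 = 57.75 W/m
From the inner boundary to the ceramic fibre blanket/vermiculite board interface, ΣR_partial = 2.907 m·K/W.
T_interface = T_in − Q'·ΣR_partial = 476 K − (57.75)(2.907) = 308.1 K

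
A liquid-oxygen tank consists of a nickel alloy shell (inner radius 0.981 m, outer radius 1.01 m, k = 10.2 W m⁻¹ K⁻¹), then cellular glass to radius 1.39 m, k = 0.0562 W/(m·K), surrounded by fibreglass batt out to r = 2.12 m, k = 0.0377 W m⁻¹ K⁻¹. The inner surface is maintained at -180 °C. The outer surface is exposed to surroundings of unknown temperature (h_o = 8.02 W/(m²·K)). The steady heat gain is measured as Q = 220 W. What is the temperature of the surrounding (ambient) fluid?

Series resistances:
  R_nickel alloy = (1/0.981 − 1/1.01)/(4πk) = 0.02927/(4π·10.2) = 2.283×10^-4 K/W
  R_cellular glass = (1/1.01 − 1/1.39)/(4πk) = 0.2707/(4π·0.0562) = 0.3833 K/W
  R_fibreglass batt = (1/1.39 − 1/2.12)/(4πk) = 0.2477/(4π·0.0377) = 0.5229 K/W
  R_conv,out = 1/(4πr²h) = 1/(4π·2.12²·8.02) = 0.002208 K/W
ΣR = 0.9086 K/W
ΔT = Q·ΣR = 220 × 0.9086 = 199.9 K
Heat flows inward, so T_out = T_in + ΔT = -180 + 199.9 = 19.9 °C

T_out = 19.9 °C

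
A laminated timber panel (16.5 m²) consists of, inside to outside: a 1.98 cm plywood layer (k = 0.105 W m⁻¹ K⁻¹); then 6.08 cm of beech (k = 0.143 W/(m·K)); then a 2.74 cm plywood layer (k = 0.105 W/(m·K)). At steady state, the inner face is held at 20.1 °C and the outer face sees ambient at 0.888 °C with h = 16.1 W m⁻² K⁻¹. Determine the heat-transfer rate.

Q = 338 W

Resistance network (inner→outer):
  R_plywood = L/(kA) = 0.0198/(0.105·16.5) = 0.01143 K/W
  R_beech = L/(kA) = 0.0608/(0.143·16.5) = 0.02577 K/W
  R_plywood = L/(kA) = 0.0274/(0.105·16.5) = 0.01582 K/W
  R_conv,out = 1/(hA) = 1/(16.1·16.5) = 0.003764 K/W
ΣR = 0.01143 + 0.02577 + 0.01582 + 0.003764 = 0.05678 K/W
Q = ΔT/ΣR = (20.1 °C − 0.888 °C)/0.05678 = 338 W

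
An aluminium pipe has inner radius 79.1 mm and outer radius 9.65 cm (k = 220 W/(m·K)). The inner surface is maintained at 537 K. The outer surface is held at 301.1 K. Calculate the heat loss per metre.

Q' = 1.64×10^6 W/m

Q' = 2πk·ΔT/ln(r₂/r₁) = 2π × 220 × 235.9 / ln(0.0965/0.0791) = 1.64×10^6 W/m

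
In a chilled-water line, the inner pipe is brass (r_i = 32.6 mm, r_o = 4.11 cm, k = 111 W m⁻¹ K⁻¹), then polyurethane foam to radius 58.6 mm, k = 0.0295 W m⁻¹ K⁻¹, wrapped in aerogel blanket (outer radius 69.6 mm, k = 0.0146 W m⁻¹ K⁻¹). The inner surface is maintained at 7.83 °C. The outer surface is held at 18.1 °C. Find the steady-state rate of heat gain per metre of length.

Q' = 2.71 W/m

Resistance network (inner→outer):
  R'_brass = ln(0.0411/0.0326)/(2πk) = 0.2317/(2π·111) = 3.322×10^-4 m·K/W
  R'_polyurethane foam = ln(0.0586/0.0411)/(2πk) = 0.3547/(2π·0.0295) = 1.914 m·K/W
  R'_aerogel blanket = ln(0.0696/0.0586)/(2πk) = 0.1720/(2π·0.0146) = 1.875 m·K/W
ΣR = 3.322×10^-4 + 1.914 + 1.875 = 3.789 m·K/W
Q' = ΔT/ΣR = (7.83 °C − 18.1 °C)/3.789 = -2.71 W/m
(Negative Q' ⇒ heat flows inward; heat gain = 2.71 W/m.)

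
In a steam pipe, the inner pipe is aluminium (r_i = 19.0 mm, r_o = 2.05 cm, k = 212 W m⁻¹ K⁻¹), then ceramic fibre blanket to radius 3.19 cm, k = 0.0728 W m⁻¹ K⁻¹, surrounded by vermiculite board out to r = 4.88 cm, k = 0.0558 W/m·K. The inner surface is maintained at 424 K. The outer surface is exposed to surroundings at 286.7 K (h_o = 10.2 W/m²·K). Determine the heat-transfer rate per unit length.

Treat each layer as a resistance in series:
  R'_aluminium = ln(0.0205/0.0190)/(2πk) = 0.07599/(2π·212) = 5.704×10^-5 m·K/W
  R'_ceramic fibre blanket = ln(0.0319/0.0205)/(2πk) = 0.4422/(2π·0.0728) = 0.9667 m·K/W
  R'_vermiculite board = ln(0.0488/0.0319)/(2πk) = 0.4251/(2π·0.0558) = 1.213 m·K/W
  R'_conv,out = 1/(2πr h) = 1/(2π·0.0488·10.2) = 0.3197 m·K/W
ΣR = 5.704×10^-5 + 0.9667 + 1.213 + 0.3197 = 2.499 m·K/W
Q' = ΔT/ΣR = (424 K − 286.7 K)/2.499 = 54.9 W/m

Q' = 54.9 W/m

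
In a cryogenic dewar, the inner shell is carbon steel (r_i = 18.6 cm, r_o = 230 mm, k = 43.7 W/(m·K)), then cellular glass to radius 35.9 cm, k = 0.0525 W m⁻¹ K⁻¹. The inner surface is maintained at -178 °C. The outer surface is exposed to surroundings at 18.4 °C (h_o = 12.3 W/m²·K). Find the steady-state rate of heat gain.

Q = 81.2 W

Resistance network (inner→outer):
  R_carbon steel = (1/0.186 − 1/0.230)/(4πk) = 1.029/(4π·43.7) = 0.001873 K/W
  R_cellular glass = (1/0.230 − 1/0.359)/(4πk) = 1.562/(4π·0.0525) = 2.368 K/W
  R_conv,out = 1/(4πr²h) = 1/(4π·0.359²·12.3) = 0.05020 K/W
ΣR = 0.001873 + 2.368 + 0.05020 = 2.420 K/W
Q = ΔT/ΣR = (-178 °C − 18.4 °C)/2.420 = -81.2 W
(Negative Q ⇒ heat flows inward; heat gain = 81.2 W.)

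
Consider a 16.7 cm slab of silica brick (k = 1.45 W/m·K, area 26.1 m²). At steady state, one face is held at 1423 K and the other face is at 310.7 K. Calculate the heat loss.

Q = 2.52×10^5 W

Q = kA·ΔT/L = 1.45 × 26.1 × |1423 K − 310.7 K| / 0.167 = 2.52×10^5 W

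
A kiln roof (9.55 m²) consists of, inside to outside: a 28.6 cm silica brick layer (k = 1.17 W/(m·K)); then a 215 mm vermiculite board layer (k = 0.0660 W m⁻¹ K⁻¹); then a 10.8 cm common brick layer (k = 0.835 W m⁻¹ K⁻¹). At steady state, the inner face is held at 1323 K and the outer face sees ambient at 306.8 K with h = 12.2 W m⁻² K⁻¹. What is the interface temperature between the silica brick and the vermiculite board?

T = 1256 K

Resistance network (inner→outer):
  R_silica brick = L/(kA) = 0.286/(1.17·9.55) = 0.02560 K/W
  R_vermiculite board = L/(kA) = 0.215/(0.0660·9.55) = 0.3411 K/W
  R_common brick = L/(kA) = 0.108/(0.835·9.55) = 0.01354 K/W
  R_conv,out = 1/(hA) = 1/(12.2·9.55) = 0.008583 K/W
ΣR = 0.02560 + 0.3411 + 0.01354 + 0.008583 = 0.3888 K/W
Q = ΔT/ΣR = (1323 K − 306.8 K)/0.3888 = 2614 W
From the inner boundary to the silica brick/vermiculite board interface, ΣR_partial = 0.02560 K/W.
T_interface = T_in − Q·ΣR_partial = 1323 K − (2614)(0.02560) = 1256 K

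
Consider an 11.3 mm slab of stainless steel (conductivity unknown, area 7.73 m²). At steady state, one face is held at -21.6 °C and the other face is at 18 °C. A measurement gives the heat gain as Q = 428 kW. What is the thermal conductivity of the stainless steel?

ΣR = ΔT/Q = |-21.6 − 18|/4.28×10^5 = 9.252×10^-5 K/W
L/(kA) = 9.252×10^-5 ⇒ k = 0.0113/(9.252×10^-5·7.73) = 15.8 W/m·K

k = 15.8 W/m·K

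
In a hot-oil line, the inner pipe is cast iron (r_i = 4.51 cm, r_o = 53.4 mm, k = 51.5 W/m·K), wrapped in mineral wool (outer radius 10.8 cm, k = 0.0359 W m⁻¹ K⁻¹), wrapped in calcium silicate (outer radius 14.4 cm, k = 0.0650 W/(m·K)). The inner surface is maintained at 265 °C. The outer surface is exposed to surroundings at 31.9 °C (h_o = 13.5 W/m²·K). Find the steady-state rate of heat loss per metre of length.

Treat each layer as a resistance in series:
  R'_cast iron = ln(0.0534/0.0451)/(2πk) = 0.1689/(2π·51.5) = 5.221×10^-4 m·K/W
  R'_mineral wool = ln(0.108/0.0534)/(2πk) = 0.7043/(2π·0.0359) = 3.122 m·K/W
  R'_calcium silicate = ln(0.144/0.108)/(2πk) = 0.2877/(2π·0.0650) = 0.7044 m·K/W
  R'_conv,out = 1/(2πr h) = 1/(2π·0.144·13.5) = 0.08187 m·K/W
ΣR = 5.221×10^-4 + 3.122 + 0.7044 + 0.08187 = 3.909 m·K/W
Q' = ΔT/ΣR = (265 °C − 31.9 °C)/3.909 = 59.6 W/m

Q' = 59.6 W/m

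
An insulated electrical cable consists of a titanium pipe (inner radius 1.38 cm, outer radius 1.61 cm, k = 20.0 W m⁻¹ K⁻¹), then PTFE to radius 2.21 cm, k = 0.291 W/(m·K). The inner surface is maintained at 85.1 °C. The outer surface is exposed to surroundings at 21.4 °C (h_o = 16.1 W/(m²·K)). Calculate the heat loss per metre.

Treat each layer as a resistance in series:
  R'_titanium = ln(0.0161/0.0138)/(2πk) = 0.1542/(2π·20.0) = 0.001227 m·K/W
  R'_PTFE = ln(0.0221/0.0161)/(2πk) = 0.3168/(2π·0.291) = 0.1732 m·K/W
  R'_conv,out = 1/(2πr h) = 1/(2π·0.0221·16.1) = 0.4473 m·K/W
ΣR = 0.001227 + 0.1732 + 0.4473 = 0.6217 m·K/W
Q' = ΔT/ΣR = (85.1 °C − 21.4 °C)/0.6217 = 102 W/m

Q' = 102 W/m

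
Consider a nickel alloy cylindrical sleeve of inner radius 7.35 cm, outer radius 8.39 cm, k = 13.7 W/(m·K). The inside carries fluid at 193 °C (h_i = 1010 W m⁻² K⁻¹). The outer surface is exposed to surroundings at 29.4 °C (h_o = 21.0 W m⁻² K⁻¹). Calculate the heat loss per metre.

Q' = 1740 W/m

Resistance network (inner→outer):
  R'_conv,in = 1/(2πr h) = 1/(2π·0.0735·1010) = 0.002144 m·K/W
  R'_nickel alloy = ln(0.0839/0.0735)/(2πk) = 0.1323/(2π·13.7) = 0.001537 m·K/W
  R'_conv,out = 1/(2πr h) = 1/(2π·0.0839·21.0) = 0.09033 m·K/W
ΣR = 0.002144 + 0.001537 + 0.09033 = 0.09401 m·K/W
Q' = ΔT/ΣR = (193 °C − 29.4 °C)/0.09401 = 1740 W/m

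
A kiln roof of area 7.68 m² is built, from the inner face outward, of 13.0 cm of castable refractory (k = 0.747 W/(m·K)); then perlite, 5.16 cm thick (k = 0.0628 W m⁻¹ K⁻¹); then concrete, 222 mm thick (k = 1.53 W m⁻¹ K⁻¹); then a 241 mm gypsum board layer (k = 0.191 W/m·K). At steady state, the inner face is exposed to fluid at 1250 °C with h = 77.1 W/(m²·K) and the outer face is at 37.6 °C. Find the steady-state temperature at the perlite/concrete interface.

Series thermal resistances, inner to outer:
  R_conv,in = 1/(hA) = 1/(77.1·7.68) = 0.001689 K/W
  R_castable refractory = L/(kA) = 0.130/(0.747·7.68) = 0.02266 K/W
  R_perlite = L/(kA) = 0.0516/(0.0628·7.68) = 0.1070 K/W
  R_concrete = L/(kA) = 0.222/(1.53·7.68) = 0.01889 K/W
  R_gypsum board = L/(kA) = 0.241/(0.191·7.68) = 0.1643 K/W
ΣR = 0.001689 + 0.02266 + 0.1070 + 0.01889 + 0.1643 = 0.3145 K/W
Q = ΔT/ΣR = (1250 °C − 37.6 °C)/0.3145 = 3855 W
From the inner boundary to the perlite/concrete interface, ΣR_partial = 0.1313 K/W.
T_interface = T_in − Q·ΣR_partial = 1250 °C − (3855)(0.1313) = 744 °C

T = 744 °C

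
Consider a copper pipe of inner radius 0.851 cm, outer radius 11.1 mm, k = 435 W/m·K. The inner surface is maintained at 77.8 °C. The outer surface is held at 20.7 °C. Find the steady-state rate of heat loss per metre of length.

Q' = 2πk·ΔT/ln(r₂/r₁) = 2π × 435 × 57.1 / ln(0.0111/0.00851) = 5.87×10^5 W/m

Q' = 5.87×10^5 W/m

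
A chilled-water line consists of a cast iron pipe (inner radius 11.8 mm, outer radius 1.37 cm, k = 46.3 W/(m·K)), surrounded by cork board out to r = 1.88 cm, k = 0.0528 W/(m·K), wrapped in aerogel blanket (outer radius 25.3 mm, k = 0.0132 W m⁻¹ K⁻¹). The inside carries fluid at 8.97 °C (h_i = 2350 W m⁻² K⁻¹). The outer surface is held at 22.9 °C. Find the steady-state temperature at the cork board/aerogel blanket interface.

Series thermal resistances, inner to outer:
  R'_conv,in = 1/(2πr h) = 1/(2π·0.0118·2350) = 0.005739 m·K/W
  R'_cast iron = ln(0.0137/0.0118)/(2πk) = 0.1493/(2π·46.3) = 5.132×10^-4 m·K/W
  R'_cork board = ln(0.0188/0.0137)/(2πk) = 0.3165/(2π·0.0528) = 0.9539 m·K/W
  R'_aerogel blanket = ln(0.0253/0.0188)/(2πk) = 0.2969/(2π·0.0132) = 3.580 m·K/W
ΣR = 0.005739 + 5.132×10^-4 + 0.9539 + 3.580 = 4.540 m·K/W
Q' = ΔT/ΣR = (8.97 °C − 22.9 °C)/4.540 = -3.068 W/m
From the inner boundary to the cork board/aerogel blanket interface, ΣR_partial = 0.9602 m·K/W.
T_interface = T_in − Q'·ΣR_partial = 8.97 °C − (-3.068)(0.9602) = 11.9 °C

T = 11.9 °C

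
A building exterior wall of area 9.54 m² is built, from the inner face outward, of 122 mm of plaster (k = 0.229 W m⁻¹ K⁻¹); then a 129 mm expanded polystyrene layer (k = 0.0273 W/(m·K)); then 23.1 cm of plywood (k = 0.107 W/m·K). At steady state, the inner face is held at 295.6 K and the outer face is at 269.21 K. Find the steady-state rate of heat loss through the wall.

Q = 33.9 W

Resistance network (inner→outer):
  R_plaster = L/(kA) = 0.122/(0.229·9.54) = 0.05584 K/W
  R_expanded polystyrene = L/(kA) = 0.129/(0.0273·9.54) = 0.4953 K/W
  R_plywood = L/(kA) = 0.231/(0.107·9.54) = 0.2263 K/W
ΣR = 0.05584 + 0.4953 + 0.2263 = 0.7774 K/W
Q = ΔT/ΣR = (295.6 K − 269.21 K)/0.7774 = 33.9 W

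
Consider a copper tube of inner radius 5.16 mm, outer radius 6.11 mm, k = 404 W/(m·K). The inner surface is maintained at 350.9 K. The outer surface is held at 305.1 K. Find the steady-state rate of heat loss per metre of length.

Q' = 2πk·ΔT/ln(r₂/r₁) = 2π × 404 × 45.8 / ln(0.00611/0.00516) = 6.88×10^5 W/m

Q' = 6.88×10^5 W/m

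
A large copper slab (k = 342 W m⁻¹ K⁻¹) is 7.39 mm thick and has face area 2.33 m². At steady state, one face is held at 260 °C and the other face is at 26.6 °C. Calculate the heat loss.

Q = 25200 kW

Q = kA·ΔT/L = 342 × 2.33 × |260 °C − 26.6 °C| / 0.00739 = 2.52×10^7 W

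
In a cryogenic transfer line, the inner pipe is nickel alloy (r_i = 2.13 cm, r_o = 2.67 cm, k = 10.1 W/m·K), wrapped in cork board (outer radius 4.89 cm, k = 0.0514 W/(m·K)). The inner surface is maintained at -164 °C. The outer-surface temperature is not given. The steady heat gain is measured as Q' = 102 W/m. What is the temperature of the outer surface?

T_out = 27.5 °C

Series resistances:
  R'_nickel alloy = ln(0.0267/0.0213)/(2πk) = 0.2260/(2π·10.1) = 0.003561 m·K/W
  R'_cork board = ln(0.0489/0.0267)/(2πk) = 0.6051/(2π·0.0514) = 1.874 m·K/W
ΣR = 1.877 m·K/W
ΔT = Q'·ΣR = 102 × 1.877 = 191.5 K
Heat flows inward, so T_out = T_in + ΔT = -164 + 191.5 = 27.5 °C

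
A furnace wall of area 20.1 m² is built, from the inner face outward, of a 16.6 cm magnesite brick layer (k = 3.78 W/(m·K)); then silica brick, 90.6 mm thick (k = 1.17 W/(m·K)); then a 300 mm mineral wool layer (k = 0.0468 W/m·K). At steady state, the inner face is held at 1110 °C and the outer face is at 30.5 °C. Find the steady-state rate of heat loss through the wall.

Q = 3.32 kW

Series thermal resistances, inner to outer:
  R_magnesite brick = L/(kA) = 0.166/(3.78·20.1) = 0.002185 K/W
  R_silica brick = L/(kA) = 0.0906/(1.17·20.1) = 0.003853 K/W
  R_mineral wool = L/(kA) = 0.300/(0.0468·20.1) = 0.3189 K/W
ΣR = 0.002185 + 0.003853 + 0.3189 = 0.3249 K/W
Q = ΔT/ΣR = (1110 °C − 30.5 °C)/0.3249 = 3320 W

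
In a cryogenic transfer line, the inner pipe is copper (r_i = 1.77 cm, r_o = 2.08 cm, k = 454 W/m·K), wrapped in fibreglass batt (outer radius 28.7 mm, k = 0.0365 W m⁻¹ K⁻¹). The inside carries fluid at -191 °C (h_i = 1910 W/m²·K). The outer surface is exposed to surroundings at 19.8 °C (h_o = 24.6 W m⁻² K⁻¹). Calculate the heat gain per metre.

Q' = 129 W/m

Series thermal resistances, inner to outer:
  R'_conv,in = 1/(2πr h) = 1/(2π·0.0177·1910) = 0.004708 m·K/W
  R'_copper = ln(0.0208/0.0177)/(2πk) = 0.1614/(2π·454) = 5.658×10^-5 m·K/W
  R'_fibreglass batt = ln(0.0287/0.0208)/(2πk) = 0.3219/(2π·0.0365) = 1.404 m·K/W
  R'_conv,out = 1/(2πr h) = 1/(2π·0.0287·24.6) = 0.2254 m·K/W
ΣR = 0.004708 + 5.658×10^-5 + 1.404 + 0.2254 = 1.634 m·K/W
Q' = ΔT/ΣR = (-191 °C − 19.8 °C)/1.634 = -129 W/m
(Negative Q' ⇒ heat flows inward; heat gain = 129 W/m.)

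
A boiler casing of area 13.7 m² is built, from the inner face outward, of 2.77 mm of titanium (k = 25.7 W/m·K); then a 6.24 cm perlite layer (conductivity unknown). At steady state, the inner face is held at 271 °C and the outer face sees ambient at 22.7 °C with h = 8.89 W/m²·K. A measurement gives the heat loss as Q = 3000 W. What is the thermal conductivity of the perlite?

k = 0.0611 W/m·K

ΣR = ΔT/Q = |271 − 22.7|/3000 = 0.08277 K/W
Known resistances:
  R_titanium = L/(kA) = 0.00277/(25.7·13.7) = 7.867×10^-6 K/W
  R_conv,out = 1/(hA) = 1/(8.89·13.7) = 0.008211 K/W
R_perlite = ΣR − ΣR_known = 0.08277 − 0.008219 = 0.07455 K/W
L/(kA) = 0.07455 ⇒ k = 0.0624/(0.07455·13.7) = 0.0611 W/m·K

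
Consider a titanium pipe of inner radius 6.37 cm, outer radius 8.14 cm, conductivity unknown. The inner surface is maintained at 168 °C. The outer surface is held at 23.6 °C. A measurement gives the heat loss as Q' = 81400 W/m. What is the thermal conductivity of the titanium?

k = 22.0 W/m·K

ΣR = ΔT/Q' = |168 − 23.6|/81400 = 0.001774 m·K/W
ln(r₂/r₁)/(2πk) = 0.001774 ⇒ k = 0.2452/(2π·0.001774) = 22.0 W/m·K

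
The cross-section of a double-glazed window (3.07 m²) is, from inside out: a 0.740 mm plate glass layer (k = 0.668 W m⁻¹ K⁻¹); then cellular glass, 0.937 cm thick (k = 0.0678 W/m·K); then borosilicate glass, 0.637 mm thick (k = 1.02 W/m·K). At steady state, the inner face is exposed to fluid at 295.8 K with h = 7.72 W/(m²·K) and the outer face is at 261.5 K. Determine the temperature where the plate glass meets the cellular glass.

T = 279.17 K

Treat each layer as a resistance in series:
  R_conv,in = 1/(hA) = 1/(7.72·3.07) = 0.04219 K/W
  R_plate glass = L/(kA) = 7.40×10^-4/(0.668·3.07) = 3.608×10^-4 K/W
  R_cellular glass = L/(kA) = 0.00937/(0.0678·3.07) = 0.04502 K/W
  R_borosilicate glass = L/(kA) = 6.37×10^-4/(1.02·3.07) = 2.034×10^-4 K/W
ΣR = 0.04219 + 3.608×10^-4 + 0.04502 + 2.034×10^-4 = 0.08777 K/W
Q = ΔT/ΣR = (295.8 K − 261.5 K)/0.08777 = 390.8 W
From the inner boundary to the plate glass/cellular glass interface, ΣR_partial = 0.04255 K/W.
T_interface = T_in − Q·ΣR_partial = 295.8 K − (390.8)(0.04255) = 279.17 K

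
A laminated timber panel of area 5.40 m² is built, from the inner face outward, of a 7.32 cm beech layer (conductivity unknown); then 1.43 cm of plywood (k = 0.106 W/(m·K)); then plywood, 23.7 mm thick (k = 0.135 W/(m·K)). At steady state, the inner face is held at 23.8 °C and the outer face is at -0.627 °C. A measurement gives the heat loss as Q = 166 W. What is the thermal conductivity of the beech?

k = 0.151 W/m·K

ΣR = ΔT/Q = |23.8 − -0.627|/166 = 0.1472 K/W
Known resistances:
  R_plywood = L/(kA) = 0.0143/(0.106·5.40) = 0.02498 K/W
  R_plywood = L/(kA) = 0.0237/(0.135·5.40) = 0.03251 K/W
R_beech = ΣR − ΣR_known = 0.1472 − 0.05749 = 0.08971 K/W
L/(kA) = 0.08971 ⇒ k = 0.0732/(0.08971·5.40) = 0.151 W/m·K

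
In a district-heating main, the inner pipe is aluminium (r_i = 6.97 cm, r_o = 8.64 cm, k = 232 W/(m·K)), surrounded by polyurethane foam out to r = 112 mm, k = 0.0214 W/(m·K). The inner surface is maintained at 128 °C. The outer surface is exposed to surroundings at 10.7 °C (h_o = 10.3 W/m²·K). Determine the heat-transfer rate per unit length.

Q' = 56.7 W/m

Treat each layer as a resistance in series:
  R'_aluminium = ln(0.0864/0.0697)/(2πk) = 0.2148/(2π·232) = 1.473×10^-4 m·K/W
  R'_polyurethane foam = ln(0.112/0.0864)/(2πk) = 0.2595/(2π·0.0214) = 1.930 m·K/W
  R'_conv,out = 1/(2πr h) = 1/(2π·0.112·10.3) = 0.1380 m·K/W
ΣR = 1.473×10^-4 + 1.930 + 0.1380 = 2.068 m·K/W
Q' = ΔT/ΣR = (128 °C − 10.7 °C)/2.068 = 56.7 W/m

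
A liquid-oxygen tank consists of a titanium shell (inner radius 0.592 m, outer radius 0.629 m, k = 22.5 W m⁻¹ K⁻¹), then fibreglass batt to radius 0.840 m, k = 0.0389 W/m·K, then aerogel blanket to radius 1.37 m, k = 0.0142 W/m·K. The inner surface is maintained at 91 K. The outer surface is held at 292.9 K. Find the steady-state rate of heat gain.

Series thermal resistances, inner to outer:
  R_titanium = (1/0.592 − 1/0.629)/(4πk) = 0.09936/(4π·22.5) = 3.514×10^-4 K/W
  R_fibreglass batt = (1/0.629 − 1/0.840)/(4πk) = 0.3993/(4π·0.0389) = 0.8169 K/W
  R_aerogel blanket = (1/0.840 − 1/1.37)/(4πk) = 0.4605/(4π·0.0142) = 2.581 K/W
ΣR = 3.514×10^-4 + 0.8169 + 2.581 = 3.398 K/W
Q = ΔT/ΣR = (91 K − 292.9 K)/3.398 = -59.4 W
(Negative Q ⇒ heat flows inward; heat gain = 59.4 W.)

Q = 59.4 W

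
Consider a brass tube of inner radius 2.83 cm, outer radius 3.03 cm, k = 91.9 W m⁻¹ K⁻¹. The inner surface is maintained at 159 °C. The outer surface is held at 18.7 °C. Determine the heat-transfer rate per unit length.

Q' = 1190 kW/m

Q' = 2πk·ΔT/ln(r₂/r₁) = 2π × 91.9 × 140.3 / ln(0.0303/0.0283) = 1.19×10^6 W/m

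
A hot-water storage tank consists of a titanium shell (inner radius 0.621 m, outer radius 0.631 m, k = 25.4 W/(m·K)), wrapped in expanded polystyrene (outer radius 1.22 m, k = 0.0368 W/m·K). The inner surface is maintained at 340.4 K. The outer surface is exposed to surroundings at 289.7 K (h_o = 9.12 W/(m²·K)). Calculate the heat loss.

Series thermal resistances, inner to outer:
  R_titanium = (1/0.621 − 1/0.631)/(4πk) = 0.02552/(4π·25.4) = 7.995×10^-5 K/W
  R_expanded polystyrene = (1/0.631 − 1/1.22)/(4πk) = 0.7651/(4π·0.0368) = 1.655 K/W
  R_conv,out = 1/(4πr²h) = 1/(4π·1.22²·9.12) = 0.005862 K/W
ΣR = 7.995×10^-5 + 1.655 + 0.005862 = 1.661 K/W
Q = ΔT/ΣR = (340.4 K − 289.7 K)/1.661 = 30.5 W

Q = 30.5 W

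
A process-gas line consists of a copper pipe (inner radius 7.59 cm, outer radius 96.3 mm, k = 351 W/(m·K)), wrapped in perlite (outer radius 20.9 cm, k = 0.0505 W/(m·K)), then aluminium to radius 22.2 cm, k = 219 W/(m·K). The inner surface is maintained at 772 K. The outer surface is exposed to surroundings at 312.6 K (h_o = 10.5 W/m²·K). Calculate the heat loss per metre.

Series thermal resistances, inner to outer:
  R'_copper = ln(0.0963/0.0759)/(2πk) = 0.2381/(2π·351) = 1.079×10^-4 m·K/W
  R'_perlite = ln(0.209/0.0963)/(2πk) = 0.7749/(2π·0.0505) = 2.442 m·K/W
  R'_aluminium = ln(0.222/0.209)/(2πk) = 0.06034/(2π·219) = 4.385×10^-5 m·K/W
  R'_conv,out = 1/(2πr h) = 1/(2π·0.222·10.5) = 0.06828 m·K/W
ΣR = 1.079×10^-4 + 2.442 + 4.385×10^-5 + 0.06828 = 2.510 m·K/W
Q' = ΔT/ΣR = (772 K − 312.6 K)/2.510 = 183 W/m

Q' = 183 W/m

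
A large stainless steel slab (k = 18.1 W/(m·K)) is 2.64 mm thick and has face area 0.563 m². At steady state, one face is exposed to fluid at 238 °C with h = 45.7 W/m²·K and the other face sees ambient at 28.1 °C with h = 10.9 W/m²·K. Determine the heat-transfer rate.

Q = 1040 W

Resistance network (inner→outer):
  R_conv,in = 1/(hA) = 1/(45.7·0.563) = 0.03887 K/W
  R_stainless steel = L/(kA) = 0.00264/(18.1·0.563) = 2.591×10^-4 K/W
  R_conv,out = 1/(hA) = 1/(10.9·0.563) = 0.1630 K/W
ΣR = 0.03887 + 2.591×10^-4 + 0.1630 = 0.2021 K/W
Q = ΔT/ΣR = (238 °C − 28.1 °C)/0.2021 = 1040 W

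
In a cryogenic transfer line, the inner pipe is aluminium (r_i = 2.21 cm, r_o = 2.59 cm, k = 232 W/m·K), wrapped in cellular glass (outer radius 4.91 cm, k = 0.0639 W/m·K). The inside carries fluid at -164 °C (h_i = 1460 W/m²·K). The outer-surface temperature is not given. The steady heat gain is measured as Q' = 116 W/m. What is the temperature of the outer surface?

T_out = 21.4 °C

Series resistances:
  R'_conv,in = 1/(2πr h) = 1/(2π·0.0221·1460) = 0.004933 m·K/W
  R'_aluminium = ln(0.0259/0.0221)/(2πk) = 0.1587/(2π·232) = 1.088×10^-4 m·K/W
  R'_cellular glass = ln(0.0491/0.0259)/(2πk) = 0.6396/(2π·0.0639) = 1.593 m·K/W
ΣR = 1.598 m·K/W
ΔT = Q'·ΣR = 116 × 1.598 = 185.4 K
Heat flows inward, so T_out = T_in + ΔT = -164 + 185.4 = 21.4 °C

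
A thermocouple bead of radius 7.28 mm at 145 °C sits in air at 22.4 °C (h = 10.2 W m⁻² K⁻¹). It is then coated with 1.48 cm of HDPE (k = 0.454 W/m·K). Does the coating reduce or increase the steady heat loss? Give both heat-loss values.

Critical radius for a sphere: r_cr = 2k/h = 0.0890 m = 8.90 cm.
Outer radius after coating: r₂ = 0.00728 + 0.0148 = 0.02208 m.
Since r₁ < r_cr and r₂ ≤ r_cr, the coating moves toward the maximum at r_cr — heat loss rises.
Bare: R = 1/(4πr₁²h) = 147.2 K/W; Q = 122.6/147.2 = 0.833 W.
Coated: R = R_cond + R_conv = 32.14 K/W; Q = 122.6/32.14 = 3.81 W.

increases: 0.833 → 3.81 W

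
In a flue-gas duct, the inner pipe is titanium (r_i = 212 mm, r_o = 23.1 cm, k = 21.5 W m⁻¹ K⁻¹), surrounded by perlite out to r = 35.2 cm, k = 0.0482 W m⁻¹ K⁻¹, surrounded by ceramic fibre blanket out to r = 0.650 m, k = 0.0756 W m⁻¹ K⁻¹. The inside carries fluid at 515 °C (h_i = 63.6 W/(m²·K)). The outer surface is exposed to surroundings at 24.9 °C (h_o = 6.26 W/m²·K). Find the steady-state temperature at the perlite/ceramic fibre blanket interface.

T = 263 °C

Series thermal resistances, inner to outer:
  R'_conv,in = 1/(2πr h) = 1/(2π·0.212·63.6) = 0.01180 m·K/W
  R'_titanium = ln(0.231/0.212)/(2πk) = 0.08583/(2π·21.5) = 6.354×10^-4 m·K/W
  R'_perlite = ln(0.352/0.231)/(2πk) = 0.4212/(2π·0.0482) = 1.391 m·K/W
  R'_ceramic fibre blanket = ln(0.650/0.352)/(2πk) = 0.6133/(2π·0.0756) = 1.291 m·K/W
  R'_conv,out = 1/(2πr h) = 1/(2π·0.650·6.26) = 0.03911 m·K/W
ΣR = 0.01180 + 6.354×10^-4 + 1.391 + 1.291 + 0.03911 = 2.734 m·K/W
Q' = ΔT/ΣR = (515 °C − 24.9 °C)/2.734 = 179.3 W/m
From the inner boundary to the perlite/ceramic fibre blanket interface, ΣR_partial = 1.403 m·K/W.
T_interface = T_in − Q'·ΣR_partial = 515 °C − (179.3)(1.403) = 263 °C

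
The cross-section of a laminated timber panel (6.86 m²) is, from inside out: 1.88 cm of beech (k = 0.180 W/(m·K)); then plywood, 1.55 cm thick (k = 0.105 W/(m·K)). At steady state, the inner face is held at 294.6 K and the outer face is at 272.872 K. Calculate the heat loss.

Q = 591 W

Treat each layer as a resistance in series:
  R_beech = L/(kA) = 0.0188/(0.180·6.86) = 0.01523 K/W
  R_plywood = L/(kA) = 0.0155/(0.105·6.86) = 0.02152 K/W
ΣR = 0.01523 + 0.02152 = 0.03675 K/W
Q = ΔT/ΣR = (294.6 K − 272.872 K)/0.03675 = 591 W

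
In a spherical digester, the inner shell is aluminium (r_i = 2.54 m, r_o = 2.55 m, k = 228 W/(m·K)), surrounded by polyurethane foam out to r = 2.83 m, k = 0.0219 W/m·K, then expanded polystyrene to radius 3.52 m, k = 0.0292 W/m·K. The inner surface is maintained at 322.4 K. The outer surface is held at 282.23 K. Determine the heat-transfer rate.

Q = 122 W

Treat each layer as a resistance in series:
  R_aluminium = (1/2.54 − 1/2.55)/(4πk) = 0.001544/(4π·228) = 5.389×10^-7 K/W
  R_polyurethane foam = (1/2.55 − 1/2.83)/(4πk) = 0.03880/(4π·0.0219) = 0.1410 K/W
  R_expanded polystyrene = (1/2.83 − 1/3.52)/(4πk) = 0.06927/(4π·0.0292) = 0.1888 K/W
ΣR = 5.389×10^-7 + 0.1410 + 0.1888 = 0.3298 K/W
Q = ΔT/ΣR = (322.4 K − 282.23 K)/0.3298 = 122 W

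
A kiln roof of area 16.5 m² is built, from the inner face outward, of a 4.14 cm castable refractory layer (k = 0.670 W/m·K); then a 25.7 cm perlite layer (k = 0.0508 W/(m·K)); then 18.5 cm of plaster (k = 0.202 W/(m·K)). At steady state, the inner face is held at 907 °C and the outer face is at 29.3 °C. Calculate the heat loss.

Q = 2.40 kW

Series thermal resistances, inner to outer:
  R_castable refractory = L/(kA) = 0.0414/(0.670·16.5) = 0.003745 K/W
  R_perlite = L/(kA) = 0.257/(0.0508·16.5) = 0.3066 K/W
  R_plaster = L/(kA) = 0.185/(0.202·16.5) = 0.05551 K/W
ΣR = 0.003745 + 0.3066 + 0.05551 = 0.3659 K/W
Q = ΔT/ΣR = (907 °C − 29.3 °C)/0.3659 = 2400 W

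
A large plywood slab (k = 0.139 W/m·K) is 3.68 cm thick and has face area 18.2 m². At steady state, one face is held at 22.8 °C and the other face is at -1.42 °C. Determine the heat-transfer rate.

Q = kA·ΔT/L = 0.139 × 18.2 × |22.8 °C − -1.42 °C| / 0.0368 = 1660 W

Q = 1660 W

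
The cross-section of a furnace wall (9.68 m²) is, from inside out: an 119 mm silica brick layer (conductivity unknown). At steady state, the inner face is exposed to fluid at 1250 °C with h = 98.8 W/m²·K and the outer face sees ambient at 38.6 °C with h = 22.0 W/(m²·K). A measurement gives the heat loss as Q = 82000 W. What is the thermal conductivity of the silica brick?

ΣR = ΔT/Q = |1250 − 38.6|/82000 = 0.01477 K/W
Known resistances:
  R_conv,in = 1/(hA) = 1/(98.8·9.68) = 0.001046 K/W
  R_conv,out = 1/(hA) = 1/(22.0·9.68) = 0.004696 K/W
R_silica brick = ΣR − ΣR_known = 0.01477 − 0.005742 = 0.009028 K/W
L/(kA) = 0.009028 ⇒ k = 0.119/(0.009028·9.68) = 1.36 W/m·K

k = 1.36 W/m·K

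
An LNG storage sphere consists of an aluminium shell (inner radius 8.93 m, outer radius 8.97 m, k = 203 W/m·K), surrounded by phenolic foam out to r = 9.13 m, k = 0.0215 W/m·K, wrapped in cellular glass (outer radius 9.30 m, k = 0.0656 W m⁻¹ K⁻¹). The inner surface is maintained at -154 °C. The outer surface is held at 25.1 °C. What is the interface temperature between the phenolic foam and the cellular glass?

T = -19.9 °C

Treat each layer as a resistance in series:
  R_aluminium = (1/8.93 − 1/8.97)/(4πk) = 4.994×10^-4/(4π·203) = 1.958×10^-7 K/W
  R_phenolic foam = (1/8.97 − 1/9.13)/(4πk) = 0.001954/(4π·0.0215) = 0.007231 K/W
  R_cellular glass = (1/9.13 − 1/9.30)/(4πk) = 0.002002/(4π·0.0656) = 0.002429 K/W
ΣR = 1.958×10^-7 + 0.007231 + 0.002429 = 0.009660 K/W
Q = ΔT/ΣR = (-154 °C − 25.1 °C)/0.009660 = -18540 W
From the inner boundary to the phenolic foam/cellular glass interface, ΣR_partial = 0.007231 K/W.
T_interface = T_in − Q·ΣR_partial = -154 °C − (-18540)(0.007231) = -19.9 °C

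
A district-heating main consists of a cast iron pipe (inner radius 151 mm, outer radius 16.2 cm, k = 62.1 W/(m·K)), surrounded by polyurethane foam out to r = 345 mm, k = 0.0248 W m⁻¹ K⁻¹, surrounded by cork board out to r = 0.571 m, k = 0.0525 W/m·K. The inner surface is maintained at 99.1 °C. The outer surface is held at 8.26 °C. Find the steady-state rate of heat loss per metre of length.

Treat each layer as a resistance in series:
  R'_cast iron = ln(0.162/0.151)/(2πk) = 0.07032/(2π·62.1) = 1.802×10^-4 m·K/W
  R'_polyurethane foam = ln(0.345/0.162)/(2πk) = 0.7559/(2π·0.0248) = 4.851 m·K/W
  R'_cork board = ln(0.571/0.345)/(2πk) = 0.5038/(2π·0.0525) = 1.527 m·K/W
ΣR = 1.802×10^-4 + 4.851 + 1.527 = 6.378 m·K/W
Q' = ΔT/ΣR = (99.1 °C − 8.26 °C)/6.378 = 14.2 W/m

Q' = 14.2 W/m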